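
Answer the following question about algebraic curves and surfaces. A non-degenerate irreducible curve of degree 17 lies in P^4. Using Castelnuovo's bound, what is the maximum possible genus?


Castelnuovo's bound: write d - 1 = m(r-1) + epsilon with 0 <= epsilon < r-1.
d - 1 = 17 - 1 = 16
r - 1 = 4 - 1 = 3
16 = 5*3 + 1, so m = 5, epsilon = 1
pi(d, r) = m(m-1)(r-1)/2 + m*epsilon
= 5*4*3/2 + 5*1
= 60/2 + 5
= 30 + 5 = 35

35


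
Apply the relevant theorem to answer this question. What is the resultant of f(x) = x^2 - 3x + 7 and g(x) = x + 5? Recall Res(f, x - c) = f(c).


For Res(f, x - c), we evaluate f at x = c.
f(-5) = (-5)^2 - 3*(-5) + 7
= 25 + 15 + 7
= 40 + 7 = 47
Res(f, g) = 47

47


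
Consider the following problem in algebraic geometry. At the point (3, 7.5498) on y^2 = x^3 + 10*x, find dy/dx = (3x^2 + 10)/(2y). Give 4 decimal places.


Using implicit differentiation of y^2 = x^3 + 10*x:
2y * dy/dx = 3x^2 + 10
dy/dx = (3x^2 + 10)/(2y)
Numerator: 3*3^2 + 10 = 37
Denominator: 2*7.5498 = 15.0996
dy/dx = 37/15.0996 = 2.4504

2.4504


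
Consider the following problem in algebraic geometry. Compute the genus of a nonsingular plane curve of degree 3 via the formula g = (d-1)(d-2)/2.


Using the genus formula for smooth plane curves:
g = (d-1)(d-2)/2
g = (3-1)(3-2)/2
g = 2*1/2
g = 2/2 = 1

1


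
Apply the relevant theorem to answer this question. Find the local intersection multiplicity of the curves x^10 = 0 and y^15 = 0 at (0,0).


The intersection multiplicity of V(x^a) and V(y^b) at the origin is:
I(O; V(x^10), V(y^15)) = dim_k(k[x,y]/(x^10, y^15))
A basis for k[x,y]/(x^10, y^15) is the set of monomials x^i * y^j
where 0 <= i < 10 and 0 <= j < 15.
The number of such monomials is 10 * 15 = 150

150


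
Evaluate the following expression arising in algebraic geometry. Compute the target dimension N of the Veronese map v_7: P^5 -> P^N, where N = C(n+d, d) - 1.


The Veronese embedding v_d: P^n -> P^N maps each point to all
degree-d monomials in n+1 homogeneous coordinates.
N = C(n+d, d) - 1
N = C(5+7, 7) - 1
N = C(12, 7) - 1
C(12, 7) = 792
N = 792 - 1 = 791

791


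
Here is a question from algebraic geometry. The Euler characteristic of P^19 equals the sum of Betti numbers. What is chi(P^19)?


The complex projective space P^19 has one cell in each even real dimension 0, 2, ..., 38.
The cohomology groups are H^{2k}(P^19) = Z for k = 0,...,19, and 0 otherwise.
Euler characteristic = sum of Betti numbers = 1 per even-dimensional cohomology group.
chi(P^19) = 19 + 1 = 20

20


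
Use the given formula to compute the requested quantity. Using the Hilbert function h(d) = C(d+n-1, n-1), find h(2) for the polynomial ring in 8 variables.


The Hilbert function for the polynomial ring in 8 variables is:
h(d) = C(d+n-1, n-1)
h(2) = C(2+8-1, 8-1) = C(9, 7)
= 9! / (7! * 2!)
= 36

36


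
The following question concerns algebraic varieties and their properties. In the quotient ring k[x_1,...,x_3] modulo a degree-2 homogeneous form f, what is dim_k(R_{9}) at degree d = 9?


For R = k[x_1,...,x_n]/(f) with f homogeneous of degree e:
The Hilbert series is (1 - t^e)/(1 - t)^n.
So h(d) = C(d+n-1, n-1) - C(d-e+n-1, n-1) for d >= e.
With n=3, e=2, d=9:
C(9+3-1, 3-1) = C(11, 2) = 55
C(9-2+3-1, 3-1) = C(9, 2) = 36
h(9) = 55 - 36 = 19

19


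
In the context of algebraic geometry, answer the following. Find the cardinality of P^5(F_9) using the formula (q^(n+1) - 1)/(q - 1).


P^5(F_9) has (q^(n+1) - 1)/(q - 1) points.
= 9^5 + 9^4 + 9^3 + 9^2 + 9^1 + 9^0
= 59049 + 6561 + 729 + 81 + 9 + 1
= 66430

66430


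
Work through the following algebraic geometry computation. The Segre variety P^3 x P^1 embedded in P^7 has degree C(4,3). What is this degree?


The degree of the Segre variety P^3 x P^1 is C(m+n, m).
= C(4, 3)
= 4

4


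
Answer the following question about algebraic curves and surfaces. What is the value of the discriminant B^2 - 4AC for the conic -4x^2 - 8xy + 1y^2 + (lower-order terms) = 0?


The discriminant of a conic Ax^2 + Bxy + Cy^2 + ... = 0 is B^2 - 4AC.
B^2 = (-8)^2 = 64
4AC = 4*(-4)*1 = -16
Discriminant = 64 + 16 = 80

80


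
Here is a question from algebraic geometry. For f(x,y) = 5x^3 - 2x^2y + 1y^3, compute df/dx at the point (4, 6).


df/dx = 3*5*x^2 + 2*(-2)*x^1*y
At (4,6): 3*5*4^2 + 2*(-2)*4^1*6
= 240 - 96
= 144

144


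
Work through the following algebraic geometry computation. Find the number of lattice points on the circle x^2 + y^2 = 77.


Systematically check integer values of x where x^2 <= 77.
For each valid x, check if 77 - x^2 is a perfect square.
Total integer solutions found: 0

0


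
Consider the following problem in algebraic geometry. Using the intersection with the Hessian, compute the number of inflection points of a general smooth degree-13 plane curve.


For a general smooth plane curve C of degree d, the inflection points are
the intersection of C with its Hessian curve, which has degree 3(d-2).
By Bezout, the total intersection number is d * 3(d-2) = 13 * 33 = 429.
For a general curve every flex is ordinary, so each contributes
multiplicity 1 to C·Hess(C), and the number of distinct inflection
points is 3d(d-2).
Inflection points = 3*13*(13-2) = 3*13*11 = 429

429


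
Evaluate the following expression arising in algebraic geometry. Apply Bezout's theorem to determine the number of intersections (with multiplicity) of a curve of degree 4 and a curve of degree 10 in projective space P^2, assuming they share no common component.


Bezout's theorem states the intersection count equals the product of degrees.
Intersection count = 4 * 10 = 40

40


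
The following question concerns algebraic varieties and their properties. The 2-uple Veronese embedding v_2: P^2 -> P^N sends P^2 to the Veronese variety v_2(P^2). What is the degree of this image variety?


The Veronese variety v_2(P^2) has degree d^r.
d^r = 2^2 = 4

4


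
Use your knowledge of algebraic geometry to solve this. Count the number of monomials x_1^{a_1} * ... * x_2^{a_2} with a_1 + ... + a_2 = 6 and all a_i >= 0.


The number of degree-6 monomials in 2 variables is C(d+n-1, n-1).
= C(6+2-1, 2-1) = C(7, 1)
= 7

7


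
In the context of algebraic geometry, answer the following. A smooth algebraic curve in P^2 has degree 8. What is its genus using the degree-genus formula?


Using the genus formula for smooth plane curves:
g = (d-1)(d-2)/2
g = (8-1)(8-2)/2
g = 7*6/2
g = 42/2 = 21

21


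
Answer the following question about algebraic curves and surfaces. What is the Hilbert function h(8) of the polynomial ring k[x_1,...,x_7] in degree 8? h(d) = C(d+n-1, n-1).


The Hilbert function for the polynomial ring in 7 variables is:
h(d) = C(d+n-1, n-1)
h(8) = C(8+7-1, 7-1) = C(14, 6)
= 14! / (6! * 8!)
= 3003

3003


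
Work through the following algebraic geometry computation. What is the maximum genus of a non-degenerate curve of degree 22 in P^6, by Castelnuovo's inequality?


Castelnuovo's bound: write d - 1 = m(r-1) + epsilon with 0 <= epsilon < r-1.
d - 1 = 22 - 1 = 21
r - 1 = 6 - 1 = 5
21 = 4*5 + 1, so m = 4, epsilon = 1
pi(d, r) = m(m-1)(r-1)/2 + m*epsilon
= 4*3*5/2 + 4*1
= 60/2 + 4
= 30 + 4 = 34

34


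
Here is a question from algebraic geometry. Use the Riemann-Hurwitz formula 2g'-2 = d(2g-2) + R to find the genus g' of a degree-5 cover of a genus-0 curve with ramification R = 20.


Riemann-Hurwitz formula: 2g' - 2 = d(2g - 2) + R
Given: d = 5, g = 0, R = 20
2g' - 2 = 5*(2*0 - 2) + 20
2g' - 2 = 5*(-2) + 20
2g' - 2 = -10 + 20 = 10
2g' = 12
g' = 6

6


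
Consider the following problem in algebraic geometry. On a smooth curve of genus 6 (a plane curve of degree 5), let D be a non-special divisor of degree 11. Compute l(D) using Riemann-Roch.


First, compute the genus of a smooth plane curve of degree 5:
g = (d-1)(d-2)/2 = (5-1)(5-2)/2 = 6
For a non-special divisor D (i.e., h^1(D) = 0), Riemann-Roch gives:
l(D) = deg(D) - g + 1
Since deg(D) = 11 >= 2g - 1 = 11, D is non-special.
l(D) = 11 - 6 + 1 = 6

6


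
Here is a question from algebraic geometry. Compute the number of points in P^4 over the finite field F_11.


P^4(F_11) has (q^(n+1) - 1)/(q - 1) points.
= 11^4 + 11^3 + 11^2 + 11^1 + 11^0
= 14641 + 1331 + 121 + 11 + 1
= 16105

16105


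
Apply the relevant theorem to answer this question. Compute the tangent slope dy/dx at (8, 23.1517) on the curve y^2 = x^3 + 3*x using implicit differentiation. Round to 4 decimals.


Using implicit differentiation of y^2 = x^3 + 3*x:
2y * dy/dx = 3x^2 + 3
dy/dx = (3x^2 + 3)/(2y)
Numerator: 3*8^2 + 3 = 195
Denominator: 2*23.1517 = 46.3034
dy/dx = 195/46.3034 = 4.2114

4.2114


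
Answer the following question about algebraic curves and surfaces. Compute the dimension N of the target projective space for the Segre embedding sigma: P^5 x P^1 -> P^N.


The Segre embedding maps P^m x P^n into P^N via
all products of coordinates from each factor.
N = (m+1)(n+1) - 1
N = (5+1)(1+1) - 1
N = 6*2 - 1
N = 12 - 1 = 11

11


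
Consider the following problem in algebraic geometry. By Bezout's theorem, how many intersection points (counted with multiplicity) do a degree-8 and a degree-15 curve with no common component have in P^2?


Bezout's theorem states the intersection count equals the product of degrees.
Intersection count = 8 * 15 = 120

120


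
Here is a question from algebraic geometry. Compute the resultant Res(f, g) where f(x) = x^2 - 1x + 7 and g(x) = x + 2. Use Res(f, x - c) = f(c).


For Res(f, x - c), we evaluate f at x = c.
f(-2) = (-2)^2 - 1*(-2) + 7
= 4 + 2 + 7
= 6 + 7 = 13
Res(f, g) = 13

13


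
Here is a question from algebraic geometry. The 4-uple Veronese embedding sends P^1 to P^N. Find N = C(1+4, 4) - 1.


The Veronese embedding v_d: P^n -> P^N maps each point to all
degree-d monomials in n+1 homogeneous coordinates.
N = C(n+d, d) - 1
N = C(1+4, 4) - 1
N = C(5, 4) - 1
C(5, 4) = 5
N = 5 - 1 = 4

4


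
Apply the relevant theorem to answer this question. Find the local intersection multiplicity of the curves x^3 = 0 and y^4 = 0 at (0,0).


The intersection multiplicity of V(x^a) and V(y^b) at the origin is:
I(O; V(x^3), V(y^4)) = dim_k(k[x,y]/(x^3, y^4))
A basis for k[x,y]/(x^3, y^4) is the set of monomials x^i * y^j
where 0 <= i < 3 and 0 <= j < 4.
The number of such monomials is 3 * 4 = 12

12


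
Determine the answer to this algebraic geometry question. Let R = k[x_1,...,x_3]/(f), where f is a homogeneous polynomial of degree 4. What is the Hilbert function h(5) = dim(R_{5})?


For R = k[x_1,...,x_n]/(f) with f homogeneous of degree e:
The Hilbert series is (1 - t^e)/(1 - t)^n.
So h(d) = C(d+n-1, n-1) - C(d-e+n-1, n-1) for d >= e.
With n=3, e=4, d=5:
C(5+3-1, 3-1) = C(7, 2) = 21
C(5-4+3-1, 3-1) = C(3, 2) = 3
h(5) = 21 - 3 = 18

18


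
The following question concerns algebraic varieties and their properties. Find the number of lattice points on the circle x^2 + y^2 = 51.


Systematically check integer values of x where x^2 <= 51.
For each valid x, check if 51 - x^2 is a perfect square.
Total integer solutions found: 0

0


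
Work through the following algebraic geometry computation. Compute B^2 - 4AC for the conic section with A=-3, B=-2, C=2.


The discriminant of a conic Ax^2 + Bxy + Cy^2 + ... = 0 is B^2 - 4AC.
B^2 = (-2)^2 = 4
4AC = 4*(-3)*2 = -24
Discriminant = 4 + 24 = 28

28


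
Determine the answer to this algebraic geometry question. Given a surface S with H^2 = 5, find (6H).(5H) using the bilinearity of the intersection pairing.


Using bilinearity of the intersection pairing on a surface S:
(aH).(bH) = ab * (H.H)
We have H^2 = 5.
D.E = (6H).(5H) = 6*5*5
= 30*5
= 150

150


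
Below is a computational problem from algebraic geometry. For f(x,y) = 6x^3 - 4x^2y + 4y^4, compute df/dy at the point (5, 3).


df/dy = (-4)*x^2 + 4*4*y^3
At (5,3): (-4)*5^2 + 4*4*3^3
= -100 + 432
= 332

332


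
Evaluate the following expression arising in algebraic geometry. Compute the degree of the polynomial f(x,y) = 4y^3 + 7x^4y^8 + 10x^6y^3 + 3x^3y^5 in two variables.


Examine each term for its total degree (sum of exponents).
  Term '4y^3' has total degree 0+3 = 3.
  Term '7x^4y^8' has total degree 4+8 = 12.
  Term '10x^6y^3' has total degree 6+3 = 9.
  Term '3x^3y^5' has total degree 3+5 = 8.
The maximum total degree among all terms is 12.

12


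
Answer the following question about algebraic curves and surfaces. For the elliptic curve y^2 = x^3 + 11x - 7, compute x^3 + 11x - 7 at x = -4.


Compute x^3 + 11x - 7 at x = -4:
x^3 = (-4)^3 = -64
11*x = 11*(-4) = -44
Sum: -64 - 44 - 7 = -115

-115


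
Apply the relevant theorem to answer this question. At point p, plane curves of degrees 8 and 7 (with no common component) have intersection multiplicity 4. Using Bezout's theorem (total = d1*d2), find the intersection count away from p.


By Bezout's theorem, the total intersection number is d1 * d2.
Total = 8 * 7 = 56
Intersection multiplicity at p = 4
Remaining intersections = 56 - 4 = 52

52


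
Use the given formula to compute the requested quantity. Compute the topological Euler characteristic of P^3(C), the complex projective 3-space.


The complex projective space P^3 has one cell in each even real dimension 0, 2, ..., 6.
The cohomology groups are H^{2k}(P^3) = Z for k = 0,...,3, and 0 otherwise.
Euler characteristic = sum of Betti numbers = 1 per even-dimensional cohomology group.
chi(P^3) = 3 + 1 = 4

4


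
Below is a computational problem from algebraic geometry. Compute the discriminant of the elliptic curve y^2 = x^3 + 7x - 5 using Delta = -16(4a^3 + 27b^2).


Compute each component:
4a^3 = 4*7^3 = 4*343 = 1372
27b^2 = 27*(-5)^2 = 27*25 = 675
4a^3 + 27b^2 = 1372 + 675 = 2047
Delta = -16*2047 = -32752

-32752


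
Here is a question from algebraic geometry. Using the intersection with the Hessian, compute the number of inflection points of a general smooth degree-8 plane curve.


For a general smooth plane curve C of degree d, the inflection points are
the intersection of C with its Hessian curve, which has degree 3(d-2).
By Bezout, the total intersection number is d * 3(d-2) = 8 * 18 = 144.
For a general curve every flex is ordinary, so each contributes
multiplicity 1 to C·Hess(C), and the number of distinct inflection
points is 3d(d-2).
Inflection points = 3*8*(8-2) = 3*8*6 = 144

144


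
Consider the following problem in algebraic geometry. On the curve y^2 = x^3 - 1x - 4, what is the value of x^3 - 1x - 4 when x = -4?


Compute x^3 - 1x - 4 at x = -4:
x^3 = (-4)^3 = -64
(-1)*x = (-1)*(-4) = 4
Sum: -64 + 4 - 4 = -64

-64


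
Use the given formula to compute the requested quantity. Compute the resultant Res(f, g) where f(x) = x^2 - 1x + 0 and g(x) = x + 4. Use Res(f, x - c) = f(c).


For Res(f, x - c), we evaluate f at x = c.
f(-4) = (-4)^2 - 1*(-4) + 0
= 16 + 4 + 0
= 20 + 0 = 20
Res(f, g) = 20

20


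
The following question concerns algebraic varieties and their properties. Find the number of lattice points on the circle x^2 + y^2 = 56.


Systematically check integer values of x where x^2 <= 56.
For each valid x, check if 56 - x^2 is a perfect square.
Total integer solutions found: 0

0


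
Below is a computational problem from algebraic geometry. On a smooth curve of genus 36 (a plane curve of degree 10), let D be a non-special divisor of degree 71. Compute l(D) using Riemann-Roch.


First, compute the genus of a smooth plane curve of degree 10:
g = (d-1)(d-2)/2 = (10-1)(10-2)/2 = 36
For a non-special divisor D (i.e., h^1(D) = 0), Riemann-Roch gives:
l(D) = deg(D) - g + 1
Since deg(D) = 71 >= 2g - 1 = 71, D is non-special.
l(D) = 71 - 36 + 1 = 36

36


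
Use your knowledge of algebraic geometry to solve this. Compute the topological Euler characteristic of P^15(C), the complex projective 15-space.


The complex projective space P^15 has one cell in each even real dimension 0, 2, ..., 30.
The cohomology groups are H^{2k}(P^15) = Z for k = 0,...,15, and 0 otherwise.
Euler characteristic = sum of Betti numbers = 1 per even-dimensional cohomology group.
chi(P^15) = 15 + 1 = 16

16


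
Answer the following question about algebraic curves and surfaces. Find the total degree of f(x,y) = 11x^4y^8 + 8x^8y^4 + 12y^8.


Examine each term for its total degree (sum of exponents).
  Term '11x^4y^8' has total degree 4+8 = 12.
  Term '8x^8y^4' has total degree 8+4 = 12.
  Term '12y^8' has total degree 0+8 = 8.
The maximum total degree among all terms is 12.

12


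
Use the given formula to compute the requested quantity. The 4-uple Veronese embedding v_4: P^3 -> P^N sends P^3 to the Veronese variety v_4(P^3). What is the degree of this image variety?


The Veronese variety v_4(P^3) has degree d^r.
d^r = 4^3 = 64

64


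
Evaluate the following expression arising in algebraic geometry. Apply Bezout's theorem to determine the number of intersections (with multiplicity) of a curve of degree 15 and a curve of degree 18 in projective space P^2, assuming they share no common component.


Bezout's theorem states the intersection count equals the product of degrees.
Intersection count = 15 * 18 = 270

270


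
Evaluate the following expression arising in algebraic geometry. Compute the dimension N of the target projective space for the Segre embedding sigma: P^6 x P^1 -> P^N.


The Segre embedding maps P^m x P^n into P^N via
all products of coordinates from each factor.
N = (m+1)(n+1) - 1
N = (6+1)(1+1) - 1
N = 7*2 - 1
N = 14 - 1 = 13

13


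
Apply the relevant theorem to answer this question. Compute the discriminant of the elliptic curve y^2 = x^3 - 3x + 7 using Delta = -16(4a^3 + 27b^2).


Compute each component:
4a^3 = 4*(-3)^3 = 4*(-27) = -108
27b^2 = 27*7^2 = 27*49 = 1323
4a^3 + 27b^2 = -108 + 1323 = 1215
Delta = -16*1215 = -19440

-19440


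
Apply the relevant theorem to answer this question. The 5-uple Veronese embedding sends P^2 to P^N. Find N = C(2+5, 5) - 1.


The Veronese embedding v_d: P^n -> P^N maps each point to all
degree-d monomials in n+1 homogeneous coordinates.
N = C(n+d, d) - 1
N = C(2+5, 5) - 1
N = C(7, 5) - 1
C(7, 5) = 21
N = 21 - 1 = 20

20


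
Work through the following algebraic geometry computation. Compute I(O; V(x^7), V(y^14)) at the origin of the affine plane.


The intersection multiplicity of V(x^a) and V(y^b) at the origin is:
I(O; V(x^7), V(y^14)) = dim_k(k[x,y]/(x^7, y^14))
A basis for k[x,y]/(x^7, y^14) is the set of monomials x^i * y^j
where 0 <= i < 7 and 0 <= j < 14.
The number of such monomials is 7 * 14 = 98

98


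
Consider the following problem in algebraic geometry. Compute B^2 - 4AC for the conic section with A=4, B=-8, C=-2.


The discriminant of a conic Ax^2 + Bxy + Cy^2 + ... = 0 is B^2 - 4AC.
B^2 = (-8)^2 = 64
4AC = 4*4*(-2) = -32
Discriminant = 64 + 32 = 96

96


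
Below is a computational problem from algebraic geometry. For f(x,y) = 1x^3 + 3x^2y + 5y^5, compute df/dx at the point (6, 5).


df/dx = 3*1*x^2 + 2*3*x^1*y
At (6,5): 3*1*6^2 + 2*3*6^1*5
= 108 + 180
= 288

288


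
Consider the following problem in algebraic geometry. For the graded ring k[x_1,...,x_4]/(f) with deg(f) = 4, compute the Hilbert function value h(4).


For R = k[x_1,...,x_n]/(f) with f homogeneous of degree e:
The Hilbert series is (1 - t^e)/(1 - t)^n.
So h(d) = C(d+n-1, n-1) - C(d-e+n-1, n-1) for d >= e.
With n=4, e=4, d=4:
C(4+4-1, 4-1) = C(7, 3) = 35
C(4-4+4-1, 4-1) = C(3, 3) = 1
h(4) = 35 - 1 = 34

34


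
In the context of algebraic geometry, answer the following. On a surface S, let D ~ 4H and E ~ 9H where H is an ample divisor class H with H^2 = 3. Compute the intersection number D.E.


Using bilinearity of the intersection pairing on a surface S:
(aH).(bH) = ab * (H.H)
We have H^2 = 3.
D.E = (4H).(9H) = 4*9*3
= 36*3
= 108

108


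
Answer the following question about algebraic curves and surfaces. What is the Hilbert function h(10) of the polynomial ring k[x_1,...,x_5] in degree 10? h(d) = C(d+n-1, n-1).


The Hilbert function for the polynomial ring in 5 variables is:
h(d) = C(d+n-1, n-1)
h(10) = C(10+5-1, 5-1) = C(14, 4)
= 14! / (4! * 10!)
= 1001

1001


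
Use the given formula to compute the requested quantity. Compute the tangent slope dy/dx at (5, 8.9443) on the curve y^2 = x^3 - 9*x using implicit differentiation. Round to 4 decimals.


Using implicit differentiation of y^2 = x^3 - 9*x:
2y * dy/dx = 3x^2 - 9
dy/dx = (3x^2 - 9)/(2y)
Numerator: 3*5^2 - 9 = 66
Denominator: 2*8.9443 = 17.8886
dy/dx = 66/17.8886 = 3.6895

3.6895


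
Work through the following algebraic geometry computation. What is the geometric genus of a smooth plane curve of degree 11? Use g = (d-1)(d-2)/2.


Using the genus formula for smooth plane curves:
g = (d-1)(d-2)/2
g = (11-1)(11-2)/2
g = 10*9/2
g = 90/2 = 45

45


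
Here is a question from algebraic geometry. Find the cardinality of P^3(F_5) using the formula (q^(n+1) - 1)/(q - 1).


P^3(F_5) has (q^(n+1) - 1)/(q - 1) points.
= 5^3 + 5^2 + 5^1 + 5^0
= 125 + 25 + 5 + 1
= 156

156


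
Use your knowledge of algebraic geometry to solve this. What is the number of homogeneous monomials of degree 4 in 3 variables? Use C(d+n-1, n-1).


The number of degree-4 monomials in 3 variables is C(d+n-1, n-1).
= C(4+3-1, 3-1) = C(6, 2)
= 15

15


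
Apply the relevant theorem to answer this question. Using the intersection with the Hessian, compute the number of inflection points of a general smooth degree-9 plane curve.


For a general smooth plane curve C of degree d, the inflection points are
the intersection of C with its Hessian curve, which has degree 3(d-2).
By Bezout, the total intersection number is d * 3(d-2) = 9 * 21 = 189.
For a general curve every flex is ordinary, so each contributes
multiplicity 1 to C·Hess(C), and the number of distinct inflection
points is 3d(d-2).
Inflection points = 3*9*(9-2) = 3*9*7 = 189

189


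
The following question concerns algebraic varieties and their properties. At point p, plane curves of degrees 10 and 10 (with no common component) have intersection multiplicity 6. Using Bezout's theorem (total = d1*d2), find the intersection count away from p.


By Bezout's theorem, the total intersection number is d1 * d2.
Total = 10 * 10 = 100
Intersection multiplicity at p = 6
Remaining intersections = 100 - 6 = 94

94


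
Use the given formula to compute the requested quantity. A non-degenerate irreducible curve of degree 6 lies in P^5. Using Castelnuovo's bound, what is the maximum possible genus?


Castelnuovo's bound: write d - 1 = m(r-1) + epsilon with 0 <= epsilon < r-1.
d - 1 = 6 - 1 = 5
r - 1 = 5 - 1 = 4
5 = 1*4 + 1, so m = 1, epsilon = 1
pi(d, r) = m(m-1)(r-1)/2 + m*epsilon
= 1*0*4/2 + 1*1
= 0/2 + 1
= 0 + 1 = 1

1


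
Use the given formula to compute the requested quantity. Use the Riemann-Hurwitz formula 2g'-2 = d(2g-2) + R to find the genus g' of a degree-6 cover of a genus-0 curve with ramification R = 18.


Riemann-Hurwitz formula: 2g' - 2 = d(2g - 2) + R
Given: d = 6, g = 0, R = 18
2g' - 2 = 6*(2*0 - 2) + 18
2g' - 2 = 6*(-2) + 18
2g' - 2 = -12 + 18 = 6
2g' = 8
g' = 4

4


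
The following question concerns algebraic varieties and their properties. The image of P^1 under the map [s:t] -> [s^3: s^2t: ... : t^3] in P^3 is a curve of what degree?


The rational normal curve in P^3 is the image of P^1 under the 3-uple Veronese.
A general hyperplane in P^3 pulls back to a degree-3 form on P^1, which has 3 zeros,
so the curve meets a general hyperplane in 3 points. Degree = 3.

3


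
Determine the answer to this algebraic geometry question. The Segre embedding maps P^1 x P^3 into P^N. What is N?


The Segre embedding maps P^m x P^n into P^N via
all products of coordinates from each factor.
N = (m+1)(n+1) - 1
N = (1+1)(3+1) - 1
N = 2*4 - 1
N = 8 - 1 = 7

7


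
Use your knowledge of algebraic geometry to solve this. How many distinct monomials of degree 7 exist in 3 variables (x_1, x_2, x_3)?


The number of degree-7 monomials in 3 variables is C(d+n-1, n-1).
= C(7+3-1, 3-1) = C(9, 2)
= 36

36


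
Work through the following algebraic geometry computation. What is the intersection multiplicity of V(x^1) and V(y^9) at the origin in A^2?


The intersection multiplicity of V(x^a) and V(y^b) at the origin is:
I(O; V(x^1), V(y^9)) = dim_k(k[x,y]/(x^1, y^9))
A basis for k[x,y]/(x^1, y^9) is the set of monomials x^i * y^j
where 0 <= i < 1 and 0 <= j < 9.
The number of such monomials is 1 * 9 = 9

9


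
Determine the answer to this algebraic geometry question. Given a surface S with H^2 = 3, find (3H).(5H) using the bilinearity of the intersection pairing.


Using bilinearity of the intersection pairing on a surface S:
(aH).(bH) = ab * (H.H)
We have H^2 = 3.
D.E = (3H).(5H) = 3*5*3
= 15*3
= 45

45


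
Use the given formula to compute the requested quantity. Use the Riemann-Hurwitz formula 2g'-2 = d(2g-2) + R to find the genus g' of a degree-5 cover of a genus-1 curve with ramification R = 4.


Riemann-Hurwitz formula: 2g' - 2 = d(2g - 2) + R
Given: d = 5, g = 1, R = 4
2g' - 2 = 5*(2*1 - 2) + 4
2g' - 2 = 5*0 + 4
2g' - 2 = 0 + 4 = 4
2g' = 6
g' = 3

3


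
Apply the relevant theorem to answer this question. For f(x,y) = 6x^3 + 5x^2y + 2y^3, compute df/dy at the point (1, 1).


df/dy = 5*x^2 + 3*2*y^2
At (1,1): 5*1^2 + 3*2*1^2
= 5 + 6
= 11

11


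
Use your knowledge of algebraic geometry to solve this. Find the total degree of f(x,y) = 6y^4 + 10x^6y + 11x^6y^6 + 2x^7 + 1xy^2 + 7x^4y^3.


Examine each term for its total degree (sum of exponents).
  Term '6y^4' has total degree 0+4 = 4.
  Term '10x^6y' has total degree 6+1 = 7.
  Term '11x^6y^6' has total degree 6+6 = 12.
  Term '2x^7' has total degree 7+0 = 7.
  Term '1xy^2' has total degree 1+2 = 3.
  Term '7x^4y^3' has total degree 4+3 = 7.
The maximum total degree among all terms is 12.

12


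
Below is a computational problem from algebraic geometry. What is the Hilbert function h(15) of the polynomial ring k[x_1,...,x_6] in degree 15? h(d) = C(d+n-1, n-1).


The Hilbert function for the polynomial ring in 6 variables is:
h(d) = C(d+n-1, n-1)
h(15) = C(15+6-1, 6-1) = C(20, 5)
= 20! / (5! * 15!)
= 15504

15504


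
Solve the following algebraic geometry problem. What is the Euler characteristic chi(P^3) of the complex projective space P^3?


The complex projective space P^3 has one cell in each even real dimension 0, 2, ..., 6.
The cohomology groups are H^{2k}(P^3) = Z for k = 0,...,3, and 0 otherwise.
Euler characteristic = sum of Betti numbers = 1 per even-dimensional cohomology group.
chi(P^3) = 3 + 1 = 4

4


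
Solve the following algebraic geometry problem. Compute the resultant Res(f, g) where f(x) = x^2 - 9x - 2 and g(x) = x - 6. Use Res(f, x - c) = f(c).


For Res(f, x - c), we evaluate f at x = c.
f(6) = 6^2 - 9*6 - 2
= 36 - 54 - 2
= -18 - 2 = -20
Res(f, g) = -20

-20


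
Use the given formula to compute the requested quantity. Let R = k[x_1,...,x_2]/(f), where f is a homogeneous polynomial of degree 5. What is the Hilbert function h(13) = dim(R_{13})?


For R = k[x_1,...,x_n]/(f) with f homogeneous of degree e:
The Hilbert series is (1 - t^e)/(1 - t)^n.
So h(d) = C(d+n-1, n-1) - C(d-e+n-1, n-1) for d >= e.
With n=2, e=5, d=13:
C(13+2-1, 2-1) = C(14, 1) = 14
C(13-5+2-1, 2-1) = C(9, 1) = 9
h(13) = 14 - 9 = 5

5


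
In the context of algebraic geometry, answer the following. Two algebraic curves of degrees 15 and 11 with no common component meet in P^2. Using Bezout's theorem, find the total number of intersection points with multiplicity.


Bezout's theorem states the intersection count equals the product of degrees.
Intersection count = 15 * 11 = 165

165


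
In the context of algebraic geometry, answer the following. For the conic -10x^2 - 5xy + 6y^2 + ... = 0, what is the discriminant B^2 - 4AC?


The discriminant of a conic Ax^2 + Bxy + Cy^2 + ... = 0 is B^2 - 4AC.
B^2 = (-5)^2 = 25
4AC = 4*(-10)*6 = -240
Discriminant = 25 + 240 = 265

265


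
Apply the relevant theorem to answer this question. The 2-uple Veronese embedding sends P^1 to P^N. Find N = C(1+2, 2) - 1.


The Veronese embedding v_d: P^n -> P^N maps each point to all
degree-d monomials in n+1 homogeneous coordinates.
N = C(n+d, d) - 1
N = C(1+2, 2) - 1
N = C(3, 2) - 1
C(3, 2) = 3
N = 3 - 1 = 2

2


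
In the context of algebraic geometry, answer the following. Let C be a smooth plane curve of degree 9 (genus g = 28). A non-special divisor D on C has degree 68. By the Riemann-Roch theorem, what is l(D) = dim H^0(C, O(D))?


First, compute the genus of a smooth plane curve of degree 9:
g = (d-1)(d-2)/2 = (9-1)(9-2)/2 = 28
For a non-special divisor D (i.e., h^1(D) = 0), Riemann-Roch gives:
l(D) = deg(D) - g + 1
Since deg(D) = 68 >= 2g - 1 = 55, D is non-special.
l(D) = 68 - 28 + 1 = 41

41


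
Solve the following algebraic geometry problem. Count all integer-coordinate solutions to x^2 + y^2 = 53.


Systematically check integer values of x where x^2 <= 53.
For each valid x, check if 53 - x^2 is a perfect square.
x=2: 53 - 4 = 49, sqrt = 7 (valid)
x=7: 53 - 49 = 4, sqrt = 2 (valid)
Total integer solutions found: 8

8


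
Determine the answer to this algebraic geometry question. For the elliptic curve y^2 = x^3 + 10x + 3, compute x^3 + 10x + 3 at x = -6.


Compute x^3 + 10x + 3 at x = -6:
x^3 = (-6)^3 = -216
10*x = 10*(-6) = -60
Sum: -216 - 60 + 3 = -273

-273


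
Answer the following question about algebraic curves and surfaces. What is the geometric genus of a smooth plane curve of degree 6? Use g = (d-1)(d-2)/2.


Using the genus formula for smooth plane curves:
g = (d-1)(d-2)/2
g = (6-1)(6-2)/2
g = 5*4/2
g = 20/2 = 10

10


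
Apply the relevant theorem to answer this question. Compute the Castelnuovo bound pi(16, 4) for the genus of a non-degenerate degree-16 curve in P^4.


Castelnuovo's bound: write d - 1 = m(r-1) + epsilon with 0 <= epsilon < r-1.
d - 1 = 16 - 1 = 15
r - 1 = 4 - 1 = 3
15 = 5*3 + 0, so m = 5, epsilon = 0
pi(d, r) = m(m-1)(r-1)/2 + m*epsilon
= 5*4*3/2 + 5*0
= 60/2 + 0
= 30 + 0 = 30

30


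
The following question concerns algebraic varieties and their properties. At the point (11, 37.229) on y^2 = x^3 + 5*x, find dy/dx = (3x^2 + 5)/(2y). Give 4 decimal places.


Using implicit differentiation of y^2 = x^3 + 5*x:
2y * dy/dx = 3x^2 + 5
dy/dx = (3x^2 + 5)/(2y)
Numerator: 3*11^2 + 5 = 368
Denominator: 2*37.229 = 74.458
dy/dx = 368/74.458 = 4.9424

4.9424


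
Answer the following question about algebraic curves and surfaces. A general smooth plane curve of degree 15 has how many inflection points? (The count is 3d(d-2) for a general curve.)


For a general smooth plane curve C of degree d, the inflection points are
the intersection of C with its Hessian curve, which has degree 3(d-2).
By Bezout, the total intersection number is d * 3(d-2) = 15 * 39 = 585.
For a general curve every flex is ordinary, so each contributes
multiplicity 1 to C·Hess(C), and the number of distinct inflection
points is 3d(d-2).
Inflection points = 3*15*(15-2) = 3*15*13 = 585

585


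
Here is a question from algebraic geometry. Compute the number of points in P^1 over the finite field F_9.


P^1(F_9) has (q^(n+1) - 1)/(q - 1) points.
= 9^1 + 9^0
= 9 + 1
= 10

10


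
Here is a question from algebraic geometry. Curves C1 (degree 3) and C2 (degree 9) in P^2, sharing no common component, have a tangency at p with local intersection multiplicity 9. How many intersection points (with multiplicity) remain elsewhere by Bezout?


By Bezout's theorem, the total intersection number is d1 * d2.
Total = 3 * 9 = 27
Intersection multiplicity at p = 9
Remaining intersections = 27 - 9 = 18

18


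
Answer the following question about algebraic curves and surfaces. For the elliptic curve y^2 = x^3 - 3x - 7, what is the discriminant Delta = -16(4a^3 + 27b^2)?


Compute each component:
4a^3 = 4*(-3)^3 = 4*(-27) = -108
27b^2 = 27*(-7)^2 = 27*49 = 1323
4a^3 + 27b^2 = -108 + 1323 = 1215
Delta = -16*1215 = -19440

-19440


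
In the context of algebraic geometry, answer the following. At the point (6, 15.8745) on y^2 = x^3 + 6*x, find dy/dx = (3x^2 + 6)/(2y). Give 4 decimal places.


Using implicit differentiation of y^2 = x^3 + 6*x:
2y * dy/dx = 3x^2 + 6
dy/dx = (3x^2 + 6)/(2y)
Numerator: 3*6^2 + 6 = 114
Denominator: 2*15.8745 = 31.749
dy/dx = 114/31.749 = 3.5907

3.5907


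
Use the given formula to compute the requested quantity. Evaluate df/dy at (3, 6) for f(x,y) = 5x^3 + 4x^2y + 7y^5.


df/dy = 4*x^2 + 5*7*y^4
At (3,6): 4*3^2 + 5*7*6^4
= 36 + 45360
= 45396

45396


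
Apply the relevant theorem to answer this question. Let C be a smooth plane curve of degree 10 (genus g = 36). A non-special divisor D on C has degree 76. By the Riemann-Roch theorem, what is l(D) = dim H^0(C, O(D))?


First, compute the genus of a smooth plane curve of degree 10:
g = (d-1)(d-2)/2 = (10-1)(10-2)/2 = 36
For a non-special divisor D (i.e., h^1(D) = 0), Riemann-Roch gives:
l(D) = deg(D) - g + 1
Since deg(D) = 76 >= 2g - 1 = 71, D is non-special.
l(D) = 76 - 36 + 1 = 41

41


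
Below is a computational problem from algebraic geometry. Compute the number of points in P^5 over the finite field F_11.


P^5(F_11) has (q^(n+1) - 1)/(q - 1) points.
= 11^5 + 11^4 + 11^3 + 11^2 + 11^1 + 11^0
= 161051 + 14641 + 1331 + 121 + 11 + 1
= 177156

177156


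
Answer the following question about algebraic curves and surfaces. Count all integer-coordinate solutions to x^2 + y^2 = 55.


Systematically check integer values of x where x^2 <= 55.
For each valid x, check if 55 - x^2 is a perfect square.
Total integer solutions found: 0

0


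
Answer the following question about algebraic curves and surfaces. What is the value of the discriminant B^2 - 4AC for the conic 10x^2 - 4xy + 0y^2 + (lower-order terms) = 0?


The discriminant of a conic Ax^2 + Bxy + Cy^2 + ... = 0 is B^2 - 4AC.
B^2 = (-4)^2 = 16
4AC = 4*10*0 = 0
Discriminant = 16 + 0 = 16

16


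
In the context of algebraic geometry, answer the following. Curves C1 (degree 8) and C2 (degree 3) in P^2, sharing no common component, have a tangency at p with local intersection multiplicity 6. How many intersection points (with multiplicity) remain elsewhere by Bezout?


By Bezout's theorem, the total intersection number is d1 * d2.
Total = 8 * 3 = 24
Intersection multiplicity at p = 6
Remaining intersections = 24 - 6 = 18

18


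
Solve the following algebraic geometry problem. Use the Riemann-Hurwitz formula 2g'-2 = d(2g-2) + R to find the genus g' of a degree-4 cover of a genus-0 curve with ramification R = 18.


Riemann-Hurwitz formula: 2g' - 2 = d(2g - 2) + R
Given: d = 4, g = 0, R = 18
2g' - 2 = 4*(2*0 - 2) + 18
2g' - 2 = 4*(-2) + 18
2g' - 2 = -8 + 18 = 10
2g' = 12
g' = 6

6


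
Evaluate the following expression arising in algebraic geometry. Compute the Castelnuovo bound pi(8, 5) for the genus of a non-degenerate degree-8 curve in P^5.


Castelnuovo's bound: write d - 1 = m(r-1) + epsilon with 0 <= epsilon < r-1.
d - 1 = 8 - 1 = 7
r - 1 = 5 - 1 = 4
7 = 1*4 + 3, so m = 1, epsilon = 3
pi(d, r) = m(m-1)(r-1)/2 + m*epsilon
= 1*0*4/2 + 1*3
= 0/2 + 3
= 0 + 3 = 3

3


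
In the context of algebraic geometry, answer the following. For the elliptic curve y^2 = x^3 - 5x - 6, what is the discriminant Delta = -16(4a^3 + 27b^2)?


Compute each component:
4a^3 = 4*(-5)^3 = 4*(-125) = -500
27b^2 = 27*(-6)^2 = 27*36 = 972
4a^3 + 27b^2 = -500 + 972 = 472
Delta = -16*472 = -7552

-7552


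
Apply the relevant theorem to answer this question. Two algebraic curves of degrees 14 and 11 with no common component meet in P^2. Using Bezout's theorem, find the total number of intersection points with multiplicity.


Bezout's theorem states the intersection count equals the product of degrees.
Intersection count = 14 * 11 = 154

154


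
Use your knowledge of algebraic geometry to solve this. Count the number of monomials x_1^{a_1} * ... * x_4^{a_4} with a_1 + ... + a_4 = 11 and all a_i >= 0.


The number of degree-11 monomials in 4 variables is C(d+n-1, n-1).
= C(11+4-1, 4-1) = C(14, 3)
= 364

364


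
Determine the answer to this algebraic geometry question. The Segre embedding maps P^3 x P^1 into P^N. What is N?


The Segre embedding maps P^m x P^n into P^N via
all products of coordinates from each factor.
N = (m+1)(n+1) - 1
N = (3+1)(1+1) - 1
N = 4*2 - 1
N = 8 - 1 = 7

7


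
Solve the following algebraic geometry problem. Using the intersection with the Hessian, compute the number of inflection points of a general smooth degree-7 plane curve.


For a general smooth plane curve C of degree d, the inflection points are
the intersection of C with its Hessian curve, which has degree 3(d-2).
By Bezout, the total intersection number is d * 3(d-2) = 7 * 15 = 105.
For a general curve every flex is ordinary, so each contributes
multiplicity 1 to C·Hess(C), and the number of distinct inflection
points is 3d(d-2).
Inflection points = 3*7*(7-2) = 3*7*5 = 105

105


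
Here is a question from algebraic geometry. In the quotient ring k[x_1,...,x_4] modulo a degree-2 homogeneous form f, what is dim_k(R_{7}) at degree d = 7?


For R = k[x_1,...,x_n]/(f) with f homogeneous of degree e:
The Hilbert series is (1 - t^e)/(1 - t)^n.
So h(d) = C(d+n-1, n-1) - C(d-e+n-1, n-1) for d >= e.
With n=4, e=2, d=7:
C(7+4-1, 4-1) = C(10, 3) = 120
C(7-2+4-1, 4-1) = C(8, 3) = 56
h(7) = 120 - 56 = 64

64


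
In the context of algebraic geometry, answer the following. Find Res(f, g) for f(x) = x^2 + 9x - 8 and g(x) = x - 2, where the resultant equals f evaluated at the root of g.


For Res(f, x - c), we evaluate f at x = c.
f(2) = 2^2 + 9*2 - 8
= 4 + 18 - 8
= 22 - 8 = 14
Res(f, g) = 14

14


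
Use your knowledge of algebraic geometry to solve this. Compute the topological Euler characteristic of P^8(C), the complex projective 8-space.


The complex projective space P^8 has one cell in each even real dimension 0, 2, ..., 16.
The cohomology groups are H^{2k}(P^8) = Z for k = 0,...,8, and 0 otherwise.
Euler characteristic = sum of Betti numbers = 1 per even-dimensional cohomology group.
chi(P^8) = 8 + 1 = 9

9


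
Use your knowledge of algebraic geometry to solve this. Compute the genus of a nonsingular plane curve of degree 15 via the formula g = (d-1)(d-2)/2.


Using the genus formula for smooth plane curves:
g = (d-1)(d-2)/2
g = (15-1)(15-2)/2
g = 14*13/2
g = 182/2 = 91

91


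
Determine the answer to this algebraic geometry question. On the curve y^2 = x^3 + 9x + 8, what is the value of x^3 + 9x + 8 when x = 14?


Compute x^3 + 9x + 8 at x = 14:
x^3 = 14^3 = 2744
9*x = 9*14 = 126
Sum: 2744 + 126 + 8 = 2878

2878


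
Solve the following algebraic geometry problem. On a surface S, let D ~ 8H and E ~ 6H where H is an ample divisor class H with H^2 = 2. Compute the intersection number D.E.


Using bilinearity of the intersection pairing on a surface S:
(aH).(bH) = ab * (H.H)
We have H^2 = 2.
D.E = (8H).(6H) = 8*6*2
= 48*2
= 96

96


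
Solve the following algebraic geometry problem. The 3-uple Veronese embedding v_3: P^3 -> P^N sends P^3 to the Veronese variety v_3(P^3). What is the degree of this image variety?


The Veronese variety v_3(P^3) has degree d^r.
d^r = 3^3 = 27

27


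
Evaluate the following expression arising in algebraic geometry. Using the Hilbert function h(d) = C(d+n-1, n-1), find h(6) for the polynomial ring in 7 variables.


The Hilbert function for the polynomial ring in 7 variables is:
h(d) = C(d+n-1, n-1)
h(6) = C(6+7-1, 7-1) = C(12, 6)
= 12! / (6! * 6!)
= 924

924


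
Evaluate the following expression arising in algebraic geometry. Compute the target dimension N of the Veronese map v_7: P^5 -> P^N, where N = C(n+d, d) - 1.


The Veronese embedding v_d: P^n -> P^N maps each point to all
degree-d monomials in n+1 homogeneous coordinates.
N = C(n+d, d) - 1
N = C(5+7, 7) - 1
N = C(12, 7) - 1
C(12, 7) = 792
N = 792 - 1 = 791

791
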